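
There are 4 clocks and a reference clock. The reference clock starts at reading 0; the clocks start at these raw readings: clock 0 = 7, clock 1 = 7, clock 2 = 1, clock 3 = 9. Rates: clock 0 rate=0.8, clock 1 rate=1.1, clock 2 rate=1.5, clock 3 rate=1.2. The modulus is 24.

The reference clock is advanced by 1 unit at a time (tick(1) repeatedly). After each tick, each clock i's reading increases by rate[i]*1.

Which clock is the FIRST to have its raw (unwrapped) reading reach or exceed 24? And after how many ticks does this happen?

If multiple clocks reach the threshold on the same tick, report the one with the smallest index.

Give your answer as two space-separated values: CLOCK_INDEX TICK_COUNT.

Answer: 3 13

Derivation:
clock 0: start=7, rate=0.8, needs 24-7 = 17; ticks = ceil(17/0.8) = ceil(21.2500) = 22; reading at tick 22 = 7 + 0.8*22 = 24.6000
clock 1: start=7, rate=1.1, needs 24-7 = 17; ticks = ceil(17/1.1) = ceil(15.4545) = 16; reading at tick 16 = 7 + 1.1*16 = 24.6000
clock 2: start=1, rate=1.5, needs 24-1 = 23; ticks = ceil(23/1.5) = ceil(15.3333) = 16; reading at tick 16 = 1 + 1.5*16 = 25.0000
clock 3: start=9, rate=1.2, needs 24-9 = 15; ticks = ceil(15/1.2) = ceil(12.5000) = 13; reading at tick 13 = 9 + 1.2*13 = 24.6000
Minimum tick count = 13; winners = [3]; smallest index = 3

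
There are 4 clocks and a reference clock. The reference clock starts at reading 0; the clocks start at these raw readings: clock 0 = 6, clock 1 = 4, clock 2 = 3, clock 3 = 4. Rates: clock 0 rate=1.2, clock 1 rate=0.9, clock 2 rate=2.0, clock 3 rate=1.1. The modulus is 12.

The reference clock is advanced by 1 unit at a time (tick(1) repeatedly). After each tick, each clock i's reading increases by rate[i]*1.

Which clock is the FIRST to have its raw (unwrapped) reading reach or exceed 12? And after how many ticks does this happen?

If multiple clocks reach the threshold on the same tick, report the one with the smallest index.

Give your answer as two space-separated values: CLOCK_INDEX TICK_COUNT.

clock 0: start=6, rate=1.2, needs 12-6 = 6; ticks = ceil(6/1.2) = ceil(5.0000) = 5; reading at tick 5 = 6 + 1.2*5 = 12.0000
clock 1: start=4, rate=0.9, needs 12-4 = 8; ticks = ceil(8/0.9) = ceil(8.8889) = 9; reading at tick 9 = 4 + 0.9*9 = 12.1000
clock 2: start=3, rate=2.0, needs 12-3 = 9; ticks = ceil(9/2.0) = ceil(4.5000) = 5; reading at tick 5 = 3 + 2.0*5 = 13.0000
clock 3: start=4, rate=1.1, needs 12-4 = 8; ticks = ceil(8/1.1) = ceil(7.2727) = 8; reading at tick 8 = 4 + 1.1*8 = 12.8000
Minimum tick count = 5; winners = [0, 2]; smallest index = 0

Answer: 0 5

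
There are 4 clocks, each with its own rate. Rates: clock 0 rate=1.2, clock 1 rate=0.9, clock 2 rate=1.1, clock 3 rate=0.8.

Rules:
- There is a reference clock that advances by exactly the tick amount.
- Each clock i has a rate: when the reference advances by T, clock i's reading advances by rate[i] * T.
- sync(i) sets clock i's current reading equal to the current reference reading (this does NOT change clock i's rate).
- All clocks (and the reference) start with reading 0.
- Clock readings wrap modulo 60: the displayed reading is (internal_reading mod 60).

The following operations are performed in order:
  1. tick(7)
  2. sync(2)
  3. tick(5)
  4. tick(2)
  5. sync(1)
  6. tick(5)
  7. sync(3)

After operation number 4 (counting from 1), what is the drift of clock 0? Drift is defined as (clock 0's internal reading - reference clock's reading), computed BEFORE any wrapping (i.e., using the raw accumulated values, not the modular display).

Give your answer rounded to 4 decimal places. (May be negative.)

Answer: 2.8000

Derivation:
After op 1 tick(7): ref=7.0000 raw=[8.4000 6.3000 7.7000 5.6000]
After op 2 sync(2): ref=7.0000 raw=[8.4000 6.3000 7.0000 5.6000]
After op 3 tick(5): ref=12.0000 raw=[14.4000 10.8000 12.5000 9.6000]
After op 4 tick(2): ref=14.0000 raw=[16.8000 12.6000 14.7000 11.2000]
Drift of clock 0 after op 4: 16.8000 - 14.0000 = 2.8000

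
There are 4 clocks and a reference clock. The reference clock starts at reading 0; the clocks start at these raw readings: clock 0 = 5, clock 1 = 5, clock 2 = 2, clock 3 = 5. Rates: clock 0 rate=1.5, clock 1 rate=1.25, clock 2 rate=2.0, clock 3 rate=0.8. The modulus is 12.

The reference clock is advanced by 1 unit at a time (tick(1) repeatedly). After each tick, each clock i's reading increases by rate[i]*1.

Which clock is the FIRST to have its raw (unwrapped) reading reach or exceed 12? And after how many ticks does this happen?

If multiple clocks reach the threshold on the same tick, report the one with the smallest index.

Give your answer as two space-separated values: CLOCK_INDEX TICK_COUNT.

Answer: 0 5

Derivation:
clock 0: start=5, rate=1.5, needs 12-5 = 7; ticks = ceil(7/1.5) = ceil(4.6667) = 5; reading at tick 5 = 5 + 1.5*5 = 12.5000
clock 1: start=5, rate=1.25, needs 12-5 = 7; ticks = ceil(7/1.25) = ceil(5.6000) = 6; reading at tick 6 = 5 + 1.25*6 = 12.5000
clock 2: start=2, rate=2.0, needs 12-2 = 10; ticks = ceil(10/2.0) = ceil(5.0000) = 5; reading at tick 5 = 2 + 2.0*5 = 12.0000
clock 3: start=5, rate=0.8, needs 12-5 = 7; ticks = ceil(7/0.8) = ceil(8.7500) = 9; reading at tick 9 = 5 + 0.8*9 = 12.2000
Minimum tick count = 5; winners = [0, 2]; smallest index = 0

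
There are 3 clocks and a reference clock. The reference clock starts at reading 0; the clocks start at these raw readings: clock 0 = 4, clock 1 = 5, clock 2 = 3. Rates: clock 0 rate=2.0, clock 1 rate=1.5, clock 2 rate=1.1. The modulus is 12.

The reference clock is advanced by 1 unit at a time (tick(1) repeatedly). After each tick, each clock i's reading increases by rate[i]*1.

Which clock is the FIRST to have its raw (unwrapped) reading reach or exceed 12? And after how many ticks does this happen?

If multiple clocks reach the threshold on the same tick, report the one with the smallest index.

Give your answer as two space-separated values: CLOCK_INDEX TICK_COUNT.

clock 0: start=4, rate=2.0, needs 12-4 = 8; ticks = ceil(8/2.0) = ceil(4.0000) = 4; reading at tick 4 = 4 + 2.0*4 = 12.0000
clock 1: start=5, rate=1.5, needs 12-5 = 7; ticks = ceil(7/1.5) = ceil(4.6667) = 5; reading at tick 5 = 5 + 1.5*5 = 12.5000
clock 2: start=3, rate=1.1, needs 12-3 = 9; ticks = ceil(9/1.1) = ceil(8.1818) = 9; reading at tick 9 = 3 + 1.1*9 = 12.9000
Minimum tick count = 4; winners = [0]; smallest index = 0

Answer: 0 4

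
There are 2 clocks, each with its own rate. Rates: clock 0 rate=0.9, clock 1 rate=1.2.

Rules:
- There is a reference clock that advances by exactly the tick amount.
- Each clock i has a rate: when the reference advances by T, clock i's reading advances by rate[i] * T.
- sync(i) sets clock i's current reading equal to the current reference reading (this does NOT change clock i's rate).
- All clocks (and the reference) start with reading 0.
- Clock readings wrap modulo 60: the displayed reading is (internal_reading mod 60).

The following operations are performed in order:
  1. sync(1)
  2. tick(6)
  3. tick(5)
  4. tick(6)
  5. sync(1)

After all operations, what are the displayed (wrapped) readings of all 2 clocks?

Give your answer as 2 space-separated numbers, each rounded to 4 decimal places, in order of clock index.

After op 1 sync(1): ref=0.0000 raw=[0.0000 0.0000]
After op 2 tick(6): ref=6.0000 raw=[5.4000 7.2000]
After op 3 tick(5): ref=11.0000 raw=[9.9000 13.2000]
After op 4 tick(6): ref=17.0000 raw=[15.3000 20.4000]
After op 5 sync(1): ref=17.0000 raw=[15.3000 17.0000]
Wrap final raw readings (mod 60): 15.3000 mod 60 = 15.3000; 17.0000 mod 60 = 17.0000

Answer: 15.3000 17.0000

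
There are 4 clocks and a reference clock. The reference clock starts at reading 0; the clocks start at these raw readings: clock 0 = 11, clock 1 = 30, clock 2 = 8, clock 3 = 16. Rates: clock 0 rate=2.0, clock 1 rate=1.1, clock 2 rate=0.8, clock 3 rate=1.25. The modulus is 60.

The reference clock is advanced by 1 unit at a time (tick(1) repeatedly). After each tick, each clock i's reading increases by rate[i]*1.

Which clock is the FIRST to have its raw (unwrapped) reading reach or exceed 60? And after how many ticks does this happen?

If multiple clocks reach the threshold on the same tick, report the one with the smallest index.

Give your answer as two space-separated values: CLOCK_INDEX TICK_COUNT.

clock 0: start=11, rate=2.0, needs 60-11 = 49; ticks = ceil(49/2.0) = ceil(24.5000) = 25; reading at tick 25 = 11 + 2.0*25 = 61.0000
clock 1: start=30, rate=1.1, needs 60-30 = 30; ticks = ceil(30/1.1) = ceil(27.2727) = 28; reading at tick 28 = 30 + 1.1*28 = 60.8000
clock 2: start=8, rate=0.8, needs 60-8 = 52; ticks = ceil(52/0.8) = ceil(65.0000) = 65; reading at tick 65 = 8 + 0.8*65 = 60.0000
clock 3: start=16, rate=1.25, needs 60-16 = 44; ticks = ceil(44/1.25) = ceil(35.2000) = 36; reading at tick 36 = 16 + 1.25*36 = 61.0000
Minimum tick count = 25; winners = [0]; smallest index = 0

Answer: 0 25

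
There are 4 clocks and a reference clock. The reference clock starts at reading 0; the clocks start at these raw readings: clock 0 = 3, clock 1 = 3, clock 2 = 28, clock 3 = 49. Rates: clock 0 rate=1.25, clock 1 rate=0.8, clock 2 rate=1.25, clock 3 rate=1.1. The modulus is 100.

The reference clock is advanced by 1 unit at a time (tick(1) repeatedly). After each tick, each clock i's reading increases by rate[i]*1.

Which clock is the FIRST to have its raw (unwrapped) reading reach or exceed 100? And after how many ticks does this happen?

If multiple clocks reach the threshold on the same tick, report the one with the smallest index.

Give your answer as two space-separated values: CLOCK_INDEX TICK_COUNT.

clock 0: start=3, rate=1.25, needs 100-3 = 97; ticks = ceil(97/1.25) = ceil(77.6000) = 78; reading at tick 78 = 3 + 1.25*78 = 100.5000
clock 1: start=3, rate=0.8, needs 100-3 = 97; ticks = ceil(97/0.8) = ceil(121.2500) = 122; reading at tick 122 = 3 + 0.8*122 = 100.6000
clock 2: start=28, rate=1.25, needs 100-28 = 72; ticks = ceil(72/1.25) = ceil(57.6000) = 58; reading at tick 58 = 28 + 1.25*58 = 100.5000
clock 3: start=49, rate=1.1, needs 100-49 = 51; ticks = ceil(51/1.1) = ceil(46.3636) = 47; reading at tick 47 = 49 + 1.1*47 = 100.7000
Minimum tick count = 47; winners = [3]; smallest index = 3

Answer: 3 47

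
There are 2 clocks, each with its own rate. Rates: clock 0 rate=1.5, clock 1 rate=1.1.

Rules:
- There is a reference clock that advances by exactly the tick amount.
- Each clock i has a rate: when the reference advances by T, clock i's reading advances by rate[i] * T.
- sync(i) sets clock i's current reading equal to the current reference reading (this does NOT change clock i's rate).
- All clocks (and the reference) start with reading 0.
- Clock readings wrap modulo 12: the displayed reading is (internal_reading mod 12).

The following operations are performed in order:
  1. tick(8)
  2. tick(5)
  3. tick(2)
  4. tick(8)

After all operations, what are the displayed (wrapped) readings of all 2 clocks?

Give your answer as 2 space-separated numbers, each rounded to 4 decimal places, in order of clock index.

Answer: 10.5000 1.3000

Derivation:
After op 1 tick(8): ref=8.0000 raw=[12.0000 8.8000]
After op 2 tick(5): ref=13.0000 raw=[19.5000 14.3000]
After op 3 tick(2): ref=15.0000 raw=[22.5000 16.5000]
After op 4 tick(8): ref=23.0000 raw=[34.5000 25.3000]
Wrap final raw readings (mod 12): 34.5000 mod 12 = 10.5000; 25.3000 mod 12 = 1.3000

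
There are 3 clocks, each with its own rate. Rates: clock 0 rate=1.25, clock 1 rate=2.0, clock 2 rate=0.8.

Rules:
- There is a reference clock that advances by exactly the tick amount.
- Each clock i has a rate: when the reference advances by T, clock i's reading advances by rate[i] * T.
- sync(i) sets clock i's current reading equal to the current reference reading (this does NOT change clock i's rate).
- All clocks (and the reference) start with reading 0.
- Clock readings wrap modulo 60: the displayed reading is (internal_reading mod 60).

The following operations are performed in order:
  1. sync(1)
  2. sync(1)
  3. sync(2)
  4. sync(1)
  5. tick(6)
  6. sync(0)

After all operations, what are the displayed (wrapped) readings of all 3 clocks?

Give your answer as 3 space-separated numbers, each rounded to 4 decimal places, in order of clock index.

After op 1 sync(1): ref=0.0000 raw=[0.0000 0.0000 0.0000]
After op 2 sync(1): ref=0.0000 raw=[0.0000 0.0000 0.0000]
After op 3 sync(2): ref=0.0000 raw=[0.0000 0.0000 0.0000]
After op 4 sync(1): ref=0.0000 raw=[0.0000 0.0000 0.0000]
After op 5 tick(6): ref=6.0000 raw=[7.5000 12.0000 4.8000]
After op 6 sync(0): ref=6.0000 raw=[6.0000 12.0000 4.8000]
Wrap final raw readings (mod 60): 6.0000 mod 60 = 6.0000; 12.0000 mod 60 = 12.0000; 4.8000 mod 60 = 4.8000

Answer: 6.0000 12.0000 4.8000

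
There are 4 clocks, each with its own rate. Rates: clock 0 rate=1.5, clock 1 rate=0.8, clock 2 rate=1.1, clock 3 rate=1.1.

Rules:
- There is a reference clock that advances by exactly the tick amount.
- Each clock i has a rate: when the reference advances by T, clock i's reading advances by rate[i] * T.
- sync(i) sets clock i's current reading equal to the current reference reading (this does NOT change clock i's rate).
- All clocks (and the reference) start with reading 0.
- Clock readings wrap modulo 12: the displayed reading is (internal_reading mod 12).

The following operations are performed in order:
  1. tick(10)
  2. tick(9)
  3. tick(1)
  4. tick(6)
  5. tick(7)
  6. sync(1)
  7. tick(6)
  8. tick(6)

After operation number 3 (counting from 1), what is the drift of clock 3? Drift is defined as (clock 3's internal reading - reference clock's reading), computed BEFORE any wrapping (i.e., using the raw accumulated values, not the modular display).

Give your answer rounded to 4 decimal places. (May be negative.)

After op 1 tick(10): ref=10.0000 raw=[15.0000 8.0000 11.0000 11.0000]
After op 2 tick(9): ref=19.0000 raw=[28.5000 15.2000 20.9000 20.9000]
After op 3 tick(1): ref=20.0000 raw=[30.0000 16.0000 22.0000 22.0000]
Drift of clock 3 after op 3: 22.0000 - 20.0000 = 2.0000

Answer: 2.0000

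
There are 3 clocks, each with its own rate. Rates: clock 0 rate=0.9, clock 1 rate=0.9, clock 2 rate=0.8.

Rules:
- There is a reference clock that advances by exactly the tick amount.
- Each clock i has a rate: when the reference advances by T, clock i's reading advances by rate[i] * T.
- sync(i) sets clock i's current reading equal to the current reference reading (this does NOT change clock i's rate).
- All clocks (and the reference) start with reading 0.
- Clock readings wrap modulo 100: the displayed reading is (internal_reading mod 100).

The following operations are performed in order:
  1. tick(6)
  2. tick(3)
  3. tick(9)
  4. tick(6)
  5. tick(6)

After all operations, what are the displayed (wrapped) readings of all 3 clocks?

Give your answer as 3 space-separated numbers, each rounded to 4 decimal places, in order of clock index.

Answer: 27.0000 27.0000 24.0000

Derivation:
After op 1 tick(6): ref=6.0000 raw=[5.4000 5.4000 4.8000]
After op 2 tick(3): ref=9.0000 raw=[8.1000 8.1000 7.2000]
After op 3 tick(9): ref=18.0000 raw=[16.2000 16.2000 14.4000]
After op 4 tick(6): ref=24.0000 raw=[21.6000 21.6000 19.2000]
After op 5 tick(6): ref=30.0000 raw=[27.0000 27.0000 24.0000]
Wrap final raw readings (mod 100): 27.0000 mod 100 = 27.0000; 27.0000 mod 100 = 27.0000; 24.0000 mod 100 = 24.0000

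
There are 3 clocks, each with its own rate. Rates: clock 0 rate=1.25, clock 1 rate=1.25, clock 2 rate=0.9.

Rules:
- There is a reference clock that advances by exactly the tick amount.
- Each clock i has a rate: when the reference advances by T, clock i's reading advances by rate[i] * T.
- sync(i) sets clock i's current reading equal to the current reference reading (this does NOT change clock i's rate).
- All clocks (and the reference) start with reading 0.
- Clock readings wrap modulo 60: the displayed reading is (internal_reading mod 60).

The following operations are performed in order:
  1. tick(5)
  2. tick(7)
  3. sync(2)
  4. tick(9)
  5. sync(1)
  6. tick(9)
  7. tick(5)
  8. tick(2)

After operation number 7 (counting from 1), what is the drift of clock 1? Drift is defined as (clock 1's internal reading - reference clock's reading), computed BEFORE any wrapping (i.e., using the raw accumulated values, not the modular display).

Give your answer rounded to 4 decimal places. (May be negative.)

After op 1 tick(5): ref=5.0000 raw=[6.2500 6.2500 4.5000]
After op 2 tick(7): ref=12.0000 raw=[15.0000 15.0000 10.8000]
After op 3 sync(2): ref=12.0000 raw=[15.0000 15.0000 12.0000]
After op 4 tick(9): ref=21.0000 raw=[26.2500 26.2500 20.1000]
After op 5 sync(1): ref=21.0000 raw=[26.2500 21.0000 20.1000]
After op 6 tick(9): ref=30.0000 raw=[37.5000 32.2500 28.2000]
After op 7 tick(5): ref=35.0000 raw=[43.7500 38.5000 32.7000]
Drift of clock 1 after op 7: 38.5000 - 35.0000 = 3.5000

Answer: 3.5000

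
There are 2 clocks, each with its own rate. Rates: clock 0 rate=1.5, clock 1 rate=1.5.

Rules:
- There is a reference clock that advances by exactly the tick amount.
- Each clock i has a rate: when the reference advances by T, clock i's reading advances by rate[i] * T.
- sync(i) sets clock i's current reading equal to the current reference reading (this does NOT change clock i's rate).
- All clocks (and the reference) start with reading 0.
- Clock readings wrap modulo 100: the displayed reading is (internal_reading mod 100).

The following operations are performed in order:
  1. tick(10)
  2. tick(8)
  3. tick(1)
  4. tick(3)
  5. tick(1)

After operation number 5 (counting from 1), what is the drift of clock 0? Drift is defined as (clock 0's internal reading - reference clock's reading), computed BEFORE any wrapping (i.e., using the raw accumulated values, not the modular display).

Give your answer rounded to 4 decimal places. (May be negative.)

After op 1 tick(10): ref=10.0000 raw=[15.0000 15.0000]
After op 2 tick(8): ref=18.0000 raw=[27.0000 27.0000]
After op 3 tick(1): ref=19.0000 raw=[28.5000 28.5000]
After op 4 tick(3): ref=22.0000 raw=[33.0000 33.0000]
After op 5 tick(1): ref=23.0000 raw=[34.5000 34.5000]
Drift of clock 0 after op 5: 34.5000 - 23.0000 = 11.5000

Answer: 11.5000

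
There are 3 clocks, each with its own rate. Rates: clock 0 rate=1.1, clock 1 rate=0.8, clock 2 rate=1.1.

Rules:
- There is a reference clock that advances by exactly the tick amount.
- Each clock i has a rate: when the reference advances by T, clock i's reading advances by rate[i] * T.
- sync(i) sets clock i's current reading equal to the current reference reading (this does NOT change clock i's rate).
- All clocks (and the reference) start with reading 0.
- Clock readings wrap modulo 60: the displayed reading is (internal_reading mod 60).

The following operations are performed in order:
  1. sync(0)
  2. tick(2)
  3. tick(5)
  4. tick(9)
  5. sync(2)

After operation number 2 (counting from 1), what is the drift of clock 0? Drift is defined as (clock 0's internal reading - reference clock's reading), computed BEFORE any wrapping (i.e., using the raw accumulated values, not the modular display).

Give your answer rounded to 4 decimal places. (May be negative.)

After op 1 sync(0): ref=0.0000 raw=[0.0000 0.0000 0.0000]
After op 2 tick(2): ref=2.0000 raw=[2.2000 1.6000 2.2000]
Drift of clock 0 after op 2: 2.2000 - 2.0000 = 0.2000

Answer: 0.2000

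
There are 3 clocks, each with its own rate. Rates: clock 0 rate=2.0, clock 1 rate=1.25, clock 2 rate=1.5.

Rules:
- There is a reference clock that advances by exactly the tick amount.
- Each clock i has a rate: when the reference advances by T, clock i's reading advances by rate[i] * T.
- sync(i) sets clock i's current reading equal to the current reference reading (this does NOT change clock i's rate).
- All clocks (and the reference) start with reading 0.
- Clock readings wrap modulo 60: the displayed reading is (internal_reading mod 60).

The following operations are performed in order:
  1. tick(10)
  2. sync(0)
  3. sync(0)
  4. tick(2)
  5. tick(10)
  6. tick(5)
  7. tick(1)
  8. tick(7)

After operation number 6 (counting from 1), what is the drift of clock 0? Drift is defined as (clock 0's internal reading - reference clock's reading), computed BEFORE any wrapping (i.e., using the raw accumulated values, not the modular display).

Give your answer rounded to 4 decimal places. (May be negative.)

Answer: 17.0000

Derivation:
After op 1 tick(10): ref=10.0000 raw=[20.0000 12.5000 15.0000]
After op 2 sync(0): ref=10.0000 raw=[10.0000 12.5000 15.0000]
After op 3 sync(0): ref=10.0000 raw=[10.0000 12.5000 15.0000]
After op 4 tick(2): ref=12.0000 raw=[14.0000 15.0000 18.0000]
After op 5 tick(10): ref=22.0000 raw=[34.0000 27.5000 33.0000]
After op 6 tick(5): ref=27.0000 raw=[44.0000 33.7500 40.5000]
Drift of clock 0 after op 6: 44.0000 - 27.0000 = 17.0000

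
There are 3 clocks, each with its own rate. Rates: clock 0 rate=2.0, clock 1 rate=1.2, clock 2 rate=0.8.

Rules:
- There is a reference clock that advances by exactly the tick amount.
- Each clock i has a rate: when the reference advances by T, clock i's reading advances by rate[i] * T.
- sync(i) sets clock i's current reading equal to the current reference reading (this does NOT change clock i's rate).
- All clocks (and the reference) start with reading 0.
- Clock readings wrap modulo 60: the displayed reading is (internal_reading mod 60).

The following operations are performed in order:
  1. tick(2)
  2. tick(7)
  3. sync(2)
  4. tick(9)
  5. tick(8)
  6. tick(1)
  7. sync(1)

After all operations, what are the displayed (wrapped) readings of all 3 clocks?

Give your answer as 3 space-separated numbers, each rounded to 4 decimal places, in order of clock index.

After op 1 tick(2): ref=2.0000 raw=[4.0000 2.4000 1.6000]
After op 2 tick(7): ref=9.0000 raw=[18.0000 10.8000 7.2000]
After op 3 sync(2): ref=9.0000 raw=[18.0000 10.8000 9.0000]
After op 4 tick(9): ref=18.0000 raw=[36.0000 21.6000 16.2000]
After op 5 tick(8): ref=26.0000 raw=[52.0000 31.2000 22.6000]
After op 6 tick(1): ref=27.0000 raw=[54.0000 32.4000 23.4000]
After op 7 sync(1): ref=27.0000 raw=[54.0000 27.0000 23.4000]
Wrap final raw readings (mod 60): 54.0000 mod 60 = 54.0000; 27.0000 mod 60 = 27.0000; 23.4000 mod 60 = 23.4000

Answer: 54.0000 27.0000 23.4000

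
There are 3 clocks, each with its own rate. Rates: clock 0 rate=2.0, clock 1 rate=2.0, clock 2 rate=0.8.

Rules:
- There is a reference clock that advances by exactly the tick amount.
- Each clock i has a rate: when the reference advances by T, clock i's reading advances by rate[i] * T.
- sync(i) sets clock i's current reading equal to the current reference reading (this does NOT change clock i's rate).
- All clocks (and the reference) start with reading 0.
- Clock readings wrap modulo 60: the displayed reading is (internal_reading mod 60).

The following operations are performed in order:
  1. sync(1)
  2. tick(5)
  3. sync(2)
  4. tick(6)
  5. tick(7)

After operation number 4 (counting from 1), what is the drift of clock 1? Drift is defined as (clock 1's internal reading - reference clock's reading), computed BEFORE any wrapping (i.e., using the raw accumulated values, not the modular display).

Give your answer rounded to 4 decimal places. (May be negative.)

Answer: 11.0000

Derivation:
After op 1 sync(1): ref=0.0000 raw=[0.0000 0.0000 0.0000]
After op 2 tick(5): ref=5.0000 raw=[10.0000 10.0000 4.0000]
After op 3 sync(2): ref=5.0000 raw=[10.0000 10.0000 5.0000]
After op 4 tick(6): ref=11.0000 raw=[22.0000 22.0000 9.8000]
Drift of clock 1 after op 4: 22.0000 - 11.0000 = 11.0000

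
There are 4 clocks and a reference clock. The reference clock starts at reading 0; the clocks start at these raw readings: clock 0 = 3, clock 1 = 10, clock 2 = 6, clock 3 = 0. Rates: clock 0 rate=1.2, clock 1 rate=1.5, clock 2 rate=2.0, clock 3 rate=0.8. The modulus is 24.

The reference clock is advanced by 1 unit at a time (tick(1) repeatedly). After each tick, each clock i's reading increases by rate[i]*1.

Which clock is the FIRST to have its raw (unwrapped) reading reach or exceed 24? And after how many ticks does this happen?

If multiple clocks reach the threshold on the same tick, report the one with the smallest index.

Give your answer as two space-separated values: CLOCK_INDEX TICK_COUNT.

clock 0: start=3, rate=1.2, needs 24-3 = 21; ticks = ceil(21/1.2) = ceil(17.5000) = 18; reading at tick 18 = 3 + 1.2*18 = 24.6000
clock 1: start=10, rate=1.5, needs 24-10 = 14; ticks = ceil(14/1.5) = ceil(9.3333) = 10; reading at tick 10 = 10 + 1.5*10 = 25.0000
clock 2: start=6, rate=2.0, needs 24-6 = 18; ticks = ceil(18/2.0) = ceil(9.0000) = 9; reading at tick 9 = 6 + 2.0*9 = 24.0000
clock 3: start=0, rate=0.8, needs 24-0 = 24; ticks = ceil(24/0.8) = ceil(30.0000) = 30; reading at tick 30 = 0 + 0.8*30 = 24.0000
Minimum tick count = 9; winners = [2]; smallest index = 2

Answer: 2 9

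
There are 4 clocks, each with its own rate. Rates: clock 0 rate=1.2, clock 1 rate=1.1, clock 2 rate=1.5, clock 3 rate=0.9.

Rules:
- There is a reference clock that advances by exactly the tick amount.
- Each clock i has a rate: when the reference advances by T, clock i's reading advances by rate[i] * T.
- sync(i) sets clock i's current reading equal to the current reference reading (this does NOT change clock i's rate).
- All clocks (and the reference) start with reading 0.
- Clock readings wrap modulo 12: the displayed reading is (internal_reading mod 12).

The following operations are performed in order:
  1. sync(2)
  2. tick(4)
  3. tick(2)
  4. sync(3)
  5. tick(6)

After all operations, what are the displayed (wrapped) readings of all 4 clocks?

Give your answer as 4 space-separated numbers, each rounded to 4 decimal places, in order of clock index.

Answer: 2.4000 1.2000 6.0000 11.4000

Derivation:
After op 1 sync(2): ref=0.0000 raw=[0.0000 0.0000 0.0000 0.0000]
After op 2 tick(4): ref=4.0000 raw=[4.8000 4.4000 6.0000 3.6000]
After op 3 tick(2): ref=6.0000 raw=[7.2000 6.6000 9.0000 5.4000]
After op 4 sync(3): ref=6.0000 raw=[7.2000 6.6000 9.0000 6.0000]
After op 5 tick(6): ref=12.0000 raw=[14.4000 13.2000 18.0000 11.4000]
Wrap final raw readings (mod 12): 14.4000 mod 12 = 2.4000; 13.2000 mod 12 = 1.2000; 18.0000 mod 12 = 6.0000; 11.4000 mod 12 = 11.4000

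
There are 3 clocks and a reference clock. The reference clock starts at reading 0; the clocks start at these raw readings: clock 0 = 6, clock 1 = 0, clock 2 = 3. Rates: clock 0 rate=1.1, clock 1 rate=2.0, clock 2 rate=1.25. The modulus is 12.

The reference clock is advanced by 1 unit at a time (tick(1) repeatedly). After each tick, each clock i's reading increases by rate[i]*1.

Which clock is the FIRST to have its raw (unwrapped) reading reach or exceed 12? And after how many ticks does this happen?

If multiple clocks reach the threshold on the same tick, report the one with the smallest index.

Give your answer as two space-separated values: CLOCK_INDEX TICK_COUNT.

clock 0: start=6, rate=1.1, needs 12-6 = 6; ticks = ceil(6/1.1) = ceil(5.4545) = 6; reading at tick 6 = 6 + 1.1*6 = 12.6000
clock 1: start=0, rate=2.0, needs 12-0 = 12; ticks = ceil(12/2.0) = ceil(6.0000) = 6; reading at tick 6 = 0 + 2.0*6 = 12.0000
clock 2: start=3, rate=1.25, needs 12-3 = 9; ticks = ceil(9/1.25) = ceil(7.2000) = 8; reading at tick 8 = 3 + 1.25*8 = 13.0000
Minimum tick count = 6; winners = [0, 1]; smallest index = 0

Answer: 0 6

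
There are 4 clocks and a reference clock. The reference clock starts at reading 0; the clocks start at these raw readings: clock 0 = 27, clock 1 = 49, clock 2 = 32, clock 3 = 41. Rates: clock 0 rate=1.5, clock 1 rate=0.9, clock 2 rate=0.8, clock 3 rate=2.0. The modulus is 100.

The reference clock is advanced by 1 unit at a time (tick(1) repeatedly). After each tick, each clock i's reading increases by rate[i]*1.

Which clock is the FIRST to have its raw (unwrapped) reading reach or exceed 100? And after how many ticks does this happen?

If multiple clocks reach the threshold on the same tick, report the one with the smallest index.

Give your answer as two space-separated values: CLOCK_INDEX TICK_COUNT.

Answer: 3 30

Derivation:
clock 0: start=27, rate=1.5, needs 100-27 = 73; ticks = ceil(73/1.5) = ceil(48.6667) = 49; reading at tick 49 = 27 + 1.5*49 = 100.5000
clock 1: start=49, rate=0.9, needs 100-49 = 51; ticks = ceil(51/0.9) = ceil(56.6667) = 57; reading at tick 57 = 49 + 0.9*57 = 100.3000
clock 2: start=32, rate=0.8, needs 100-32 = 68; ticks = ceil(68/0.8) = ceil(85.0000) = 85; reading at tick 85 = 32 + 0.8*85 = 100.0000
clock 3: start=41, rate=2.0, needs 100-41 = 59; ticks = ceil(59/2.0) = ceil(29.5000) = 30; reading at tick 30 = 41 + 2.0*30 = 101.0000
Minimum tick count = 30; winners = [3]; smallest index = 3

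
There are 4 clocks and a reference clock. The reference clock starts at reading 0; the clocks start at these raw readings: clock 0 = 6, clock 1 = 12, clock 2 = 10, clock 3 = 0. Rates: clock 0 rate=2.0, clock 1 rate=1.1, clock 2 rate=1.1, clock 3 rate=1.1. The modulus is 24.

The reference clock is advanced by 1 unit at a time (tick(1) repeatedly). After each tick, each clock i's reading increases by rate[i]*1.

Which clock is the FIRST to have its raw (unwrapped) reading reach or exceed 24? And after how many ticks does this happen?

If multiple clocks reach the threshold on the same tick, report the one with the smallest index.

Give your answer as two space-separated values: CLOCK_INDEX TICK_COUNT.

Answer: 0 9

Derivation:
clock 0: start=6, rate=2.0, needs 24-6 = 18; ticks = ceil(18/2.0) = ceil(9.0000) = 9; reading at tick 9 = 6 + 2.0*9 = 24.0000
clock 1: start=12, rate=1.1, needs 24-12 = 12; ticks = ceil(12/1.1) = ceil(10.9091) = 11; reading at tick 11 = 12 + 1.1*11 = 24.1000
clock 2: start=10, rate=1.1, needs 24-10 = 14; ticks = ceil(14/1.1) = ceil(12.7273) = 13; reading at tick 13 = 10 + 1.1*13 = 24.3000
clock 3: start=0, rate=1.1, needs 24-0 = 24; ticks = ceil(24/1.1) = ceil(21.8182) = 22; reading at tick 22 = 0 + 1.1*22 = 24.2000
Minimum tick count = 9; winners = [0]; smallest index = 0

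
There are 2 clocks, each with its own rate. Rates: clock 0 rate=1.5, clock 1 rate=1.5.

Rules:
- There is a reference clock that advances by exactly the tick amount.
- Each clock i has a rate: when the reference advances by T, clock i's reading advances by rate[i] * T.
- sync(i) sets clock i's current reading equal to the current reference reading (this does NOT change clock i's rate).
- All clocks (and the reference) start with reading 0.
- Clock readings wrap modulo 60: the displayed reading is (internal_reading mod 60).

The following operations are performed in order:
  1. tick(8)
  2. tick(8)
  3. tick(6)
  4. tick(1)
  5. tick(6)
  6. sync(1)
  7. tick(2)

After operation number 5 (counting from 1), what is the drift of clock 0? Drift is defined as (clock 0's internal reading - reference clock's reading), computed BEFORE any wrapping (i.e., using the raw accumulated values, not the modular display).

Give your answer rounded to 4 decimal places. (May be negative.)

Answer: 14.5000

Derivation:
After op 1 tick(8): ref=8.0000 raw=[12.0000 12.0000]
After op 2 tick(8): ref=16.0000 raw=[24.0000 24.0000]
After op 3 tick(6): ref=22.0000 raw=[33.0000 33.0000]
After op 4 tick(1): ref=23.0000 raw=[34.5000 34.5000]
After op 5 tick(6): ref=29.0000 raw=[43.5000 43.5000]
Drift of clock 0 after op 5: 43.5000 - 29.0000 = 14.5000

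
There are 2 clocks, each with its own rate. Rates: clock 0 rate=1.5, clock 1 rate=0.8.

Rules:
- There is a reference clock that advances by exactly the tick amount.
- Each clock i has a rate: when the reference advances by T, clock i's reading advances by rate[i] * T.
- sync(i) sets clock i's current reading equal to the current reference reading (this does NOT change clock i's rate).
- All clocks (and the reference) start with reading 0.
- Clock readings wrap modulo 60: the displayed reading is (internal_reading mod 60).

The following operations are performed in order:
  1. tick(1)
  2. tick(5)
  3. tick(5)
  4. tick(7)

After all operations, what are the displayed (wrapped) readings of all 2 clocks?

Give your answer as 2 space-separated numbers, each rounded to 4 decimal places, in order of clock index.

After op 1 tick(1): ref=1.0000 raw=[1.5000 0.8000]
After op 2 tick(5): ref=6.0000 raw=[9.0000 4.8000]
After op 3 tick(5): ref=11.0000 raw=[16.5000 8.8000]
After op 4 tick(7): ref=18.0000 raw=[27.0000 14.4000]
Wrap final raw readings (mod 60): 27.0000 mod 60 = 27.0000; 14.4000 mod 60 = 14.4000

Answer: 27.0000 14.4000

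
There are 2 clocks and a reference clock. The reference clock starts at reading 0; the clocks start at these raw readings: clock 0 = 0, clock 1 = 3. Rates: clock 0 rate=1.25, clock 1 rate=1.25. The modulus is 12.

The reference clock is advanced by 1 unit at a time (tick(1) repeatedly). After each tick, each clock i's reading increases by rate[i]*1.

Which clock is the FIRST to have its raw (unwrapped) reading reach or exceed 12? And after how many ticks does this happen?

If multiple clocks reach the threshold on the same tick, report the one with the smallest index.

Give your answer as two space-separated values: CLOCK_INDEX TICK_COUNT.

clock 0: start=0, rate=1.25, needs 12-0 = 12; ticks = ceil(12/1.25) = ceil(9.6000) = 10; reading at tick 10 = 0 + 1.25*10 = 12.5000
clock 1: start=3, rate=1.25, needs 12-3 = 9; ticks = ceil(9/1.25) = ceil(7.2000) = 8; reading at tick 8 = 3 + 1.25*8 = 13.0000
Minimum tick count = 8; winners = [1]; smallest index = 1

Answer: 1 8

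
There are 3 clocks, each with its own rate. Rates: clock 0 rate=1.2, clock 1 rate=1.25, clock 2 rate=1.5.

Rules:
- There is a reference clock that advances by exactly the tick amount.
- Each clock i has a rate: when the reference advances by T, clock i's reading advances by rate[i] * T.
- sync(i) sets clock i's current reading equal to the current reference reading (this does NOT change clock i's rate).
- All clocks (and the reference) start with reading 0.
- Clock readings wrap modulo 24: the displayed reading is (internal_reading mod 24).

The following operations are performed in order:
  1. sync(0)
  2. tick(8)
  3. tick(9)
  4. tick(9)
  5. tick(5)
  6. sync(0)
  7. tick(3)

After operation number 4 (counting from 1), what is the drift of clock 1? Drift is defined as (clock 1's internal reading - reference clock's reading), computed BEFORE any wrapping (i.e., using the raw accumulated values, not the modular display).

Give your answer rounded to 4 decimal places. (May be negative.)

After op 1 sync(0): ref=0.0000 raw=[0.0000 0.0000 0.0000]
After op 2 tick(8): ref=8.0000 raw=[9.6000 10.0000 12.0000]
After op 3 tick(9): ref=17.0000 raw=[20.4000 21.2500 25.5000]
After op 4 tick(9): ref=26.0000 raw=[31.2000 32.5000 39.0000]
Drift of clock 1 after op 4: 32.5000 - 26.0000 = 6.5000

Answer: 6.5000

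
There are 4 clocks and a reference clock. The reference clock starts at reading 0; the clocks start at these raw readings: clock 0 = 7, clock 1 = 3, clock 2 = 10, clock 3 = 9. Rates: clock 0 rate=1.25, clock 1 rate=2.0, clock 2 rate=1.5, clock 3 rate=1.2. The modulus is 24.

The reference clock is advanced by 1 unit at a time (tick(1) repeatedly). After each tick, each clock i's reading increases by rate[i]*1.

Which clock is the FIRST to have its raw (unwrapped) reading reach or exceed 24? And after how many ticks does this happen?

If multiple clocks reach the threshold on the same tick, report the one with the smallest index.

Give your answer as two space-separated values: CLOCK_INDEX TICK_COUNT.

Answer: 2 10

Derivation:
clock 0: start=7, rate=1.25, needs 24-7 = 17; ticks = ceil(17/1.25) = ceil(13.6000) = 14; reading at tick 14 = 7 + 1.25*14 = 24.5000
clock 1: start=3, rate=2.0, needs 24-3 = 21; ticks = ceil(21/2.0) = ceil(10.5000) = 11; reading at tick 11 = 3 + 2.0*11 = 25.0000
clock 2: start=10, rate=1.5, needs 24-10 = 14; ticks = ceil(14/1.5) = ceil(9.3333) = 10; reading at tick 10 = 10 + 1.5*10 = 25.0000
clock 3: start=9, rate=1.2, needs 24-9 = 15; ticks = ceil(15/1.2) = ceil(12.5000) = 13; reading at tick 13 = 9 + 1.2*13 = 24.6000
Minimum tick count = 10; winners = [2]; smallest index = 2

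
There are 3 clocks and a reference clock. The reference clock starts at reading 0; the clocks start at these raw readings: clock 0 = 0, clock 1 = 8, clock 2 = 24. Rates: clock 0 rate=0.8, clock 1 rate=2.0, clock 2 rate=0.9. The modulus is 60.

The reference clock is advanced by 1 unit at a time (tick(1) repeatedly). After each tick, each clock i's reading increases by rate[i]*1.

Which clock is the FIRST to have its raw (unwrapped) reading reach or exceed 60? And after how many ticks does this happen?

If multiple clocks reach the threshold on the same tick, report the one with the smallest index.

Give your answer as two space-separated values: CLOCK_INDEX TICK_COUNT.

clock 0: start=0, rate=0.8, needs 60-0 = 60; ticks = ceil(60/0.8) = ceil(75.0000) = 75; reading at tick 75 = 0 + 0.8*75 = 60.0000
clock 1: start=8, rate=2.0, needs 60-8 = 52; ticks = ceil(52/2.0) = ceil(26.0000) = 26; reading at tick 26 = 8 + 2.0*26 = 60.0000
clock 2: start=24, rate=0.9, needs 60-24 = 36; ticks = ceil(36/0.9) = ceil(40.0000) = 40; reading at tick 40 = 24 + 0.9*40 = 60.0000
Minimum tick count = 26; winners = [1]; smallest index = 1

Answer: 1 26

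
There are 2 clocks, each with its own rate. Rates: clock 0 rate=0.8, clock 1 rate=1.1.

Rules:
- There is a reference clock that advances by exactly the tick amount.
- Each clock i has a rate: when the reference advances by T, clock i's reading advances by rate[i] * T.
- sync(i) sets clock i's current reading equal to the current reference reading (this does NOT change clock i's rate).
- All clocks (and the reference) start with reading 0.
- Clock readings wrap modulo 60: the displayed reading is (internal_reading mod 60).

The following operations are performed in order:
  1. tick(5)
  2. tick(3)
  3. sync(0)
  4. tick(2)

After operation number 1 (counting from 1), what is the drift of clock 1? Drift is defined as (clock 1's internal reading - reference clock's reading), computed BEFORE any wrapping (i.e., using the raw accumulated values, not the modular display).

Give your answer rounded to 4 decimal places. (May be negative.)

After op 1 tick(5): ref=5.0000 raw=[4.0000 5.5000]
Drift of clock 1 after op 1: 5.5000 - 5.0000 = 0.5000

Answer: 0.5000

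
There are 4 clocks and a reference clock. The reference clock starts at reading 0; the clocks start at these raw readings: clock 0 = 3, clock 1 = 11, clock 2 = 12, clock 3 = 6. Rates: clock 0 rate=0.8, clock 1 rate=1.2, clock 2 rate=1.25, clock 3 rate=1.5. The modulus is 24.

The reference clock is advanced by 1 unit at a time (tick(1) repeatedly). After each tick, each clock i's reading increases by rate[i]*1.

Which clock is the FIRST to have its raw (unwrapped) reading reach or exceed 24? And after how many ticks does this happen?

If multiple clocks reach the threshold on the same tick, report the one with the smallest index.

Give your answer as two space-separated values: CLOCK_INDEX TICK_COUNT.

clock 0: start=3, rate=0.8, needs 24-3 = 21; ticks = ceil(21/0.8) = ceil(26.2500) = 27; reading at tick 27 = 3 + 0.8*27 = 24.6000
clock 1: start=11, rate=1.2, needs 24-11 = 13; ticks = ceil(13/1.2) = ceil(10.8333) = 11; reading at tick 11 = 11 + 1.2*11 = 24.2000
clock 2: start=12, rate=1.25, needs 24-12 = 12; ticks = ceil(12/1.25) = ceil(9.6000) = 10; reading at tick 10 = 12 + 1.25*10 = 24.5000
clock 3: start=6, rate=1.5, needs 24-6 = 18; ticks = ceil(18/1.5) = ceil(12.0000) = 12; reading at tick 12 = 6 + 1.5*12 = 24.0000
Minimum tick count = 10; winners = [2]; smallest index = 2

Answer: 2 10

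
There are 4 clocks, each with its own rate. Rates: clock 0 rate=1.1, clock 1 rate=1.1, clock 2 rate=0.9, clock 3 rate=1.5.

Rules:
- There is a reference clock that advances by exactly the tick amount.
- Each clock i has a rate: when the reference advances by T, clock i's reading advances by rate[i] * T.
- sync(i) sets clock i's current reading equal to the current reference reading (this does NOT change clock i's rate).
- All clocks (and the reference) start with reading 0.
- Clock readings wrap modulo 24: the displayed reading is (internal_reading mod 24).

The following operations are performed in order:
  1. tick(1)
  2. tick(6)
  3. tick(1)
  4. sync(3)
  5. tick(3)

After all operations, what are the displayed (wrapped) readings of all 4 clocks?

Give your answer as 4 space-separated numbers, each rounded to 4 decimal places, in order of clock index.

Answer: 12.1000 12.1000 9.9000 12.5000

Derivation:
After op 1 tick(1): ref=1.0000 raw=[1.1000 1.1000 0.9000 1.5000]
After op 2 tick(6): ref=7.0000 raw=[7.7000 7.7000 6.3000 10.5000]
After op 3 tick(1): ref=8.0000 raw=[8.8000 8.8000 7.2000 12.0000]
After op 4 sync(3): ref=8.0000 raw=[8.8000 8.8000 7.2000 8.0000]
After op 5 tick(3): ref=11.0000 raw=[12.1000 12.1000 9.9000 12.5000]
Wrap final raw readings (mod 24): 12.1000 mod 24 = 12.1000; 12.1000 mod 24 = 12.1000; 9.9000 mod 24 = 9.9000; 12.5000 mod 24 = 12.5000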